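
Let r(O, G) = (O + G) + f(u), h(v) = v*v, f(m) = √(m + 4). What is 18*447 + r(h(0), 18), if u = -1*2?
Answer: 8064 + √2 ≈ 8065.4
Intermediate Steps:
u = -2
f(m) = √(4 + m)
h(v) = v²
r(O, G) = G + O + √2 (r(O, G) = (O + G) + √(4 - 2) = (G + O) + √2 = G + O + √2)
18*447 + r(h(0), 18) = 18*447 + (18 + 0² + √2) = 8046 + (18 + 0 + √2) = 8046 + (18 + √2) = 8064 + √2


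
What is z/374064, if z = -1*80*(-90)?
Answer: 150/7793 ≈ 0.019248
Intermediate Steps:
z = 7200 (z = -80*(-90) = 7200)
z/374064 = 7200/374064 = 7200*(1/374064) = 150/7793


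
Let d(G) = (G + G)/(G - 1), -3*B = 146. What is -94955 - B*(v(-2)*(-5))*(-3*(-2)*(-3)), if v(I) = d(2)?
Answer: -77435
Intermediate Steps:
B = -146/3 (B = -⅓*146 = -146/3 ≈ -48.667)
d(G) = 2*G/(-1 + G) (d(G) = (2*G)/(-1 + G) = 2*G/(-1 + G))
v(I) = 4 (v(I) = 2*2/(-1 + 2) = 2*2/1 = 2*2*1 = 4)
-94955 - B*(v(-2)*(-5))*(-3*(-2)*(-3)) = -94955 - (-146)*(4*(-5))*(-3*(-2)*(-3))/3 = -94955 - (-146)*(-120*(-3))/3 = -94955 - (-146)*(-20*(-18))/3 = -94955 - (-146)*360/3 = -94955 - 1*(-17520) = -94955 + 17520 = -77435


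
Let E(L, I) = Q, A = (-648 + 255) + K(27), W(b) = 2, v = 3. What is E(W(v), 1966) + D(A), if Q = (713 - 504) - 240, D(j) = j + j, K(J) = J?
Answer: -763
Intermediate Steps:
A = -366 (A = (-648 + 255) + 27 = -393 + 27 = -366)
D(j) = 2*j
Q = -31 (Q = 209 - 240 = -31)
E(L, I) = -31
E(W(v), 1966) + D(A) = -31 + 2*(-366) = -31 - 732 = -763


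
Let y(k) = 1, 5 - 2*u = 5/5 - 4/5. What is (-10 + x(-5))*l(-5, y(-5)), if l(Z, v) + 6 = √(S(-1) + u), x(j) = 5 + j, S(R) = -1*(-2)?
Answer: 60 - 2*√110 ≈ 39.024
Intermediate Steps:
S(R) = 2
u = 12/5 (u = 5/2 - (5/5 - 4/5)/2 = 5/2 - (5*(⅕) - 4*⅕)/2 = 5/2 - (1 - ⅘)/2 = 5/2 - ½*⅕ = 5/2 - ⅒ = 12/5 ≈ 2.4000)
l(Z, v) = -6 + √110/5 (l(Z, v) = -6 + √(2 + 12/5) = -6 + √(22/5) = -6 + √110/5)
(-10 + x(-5))*l(-5, y(-5)) = (-10 + (5 - 5))*(-6 + √110/5) = (-10 + 0)*(-6 + √110/5) = -10*(-6 + √110/5) = 60 - 2*√110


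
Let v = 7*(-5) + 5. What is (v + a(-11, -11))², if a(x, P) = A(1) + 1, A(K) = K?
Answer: 784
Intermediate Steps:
v = -30 (v = -35 + 5 = -30)
a(x, P) = 2 (a(x, P) = 1 + 1 = 2)
(v + a(-11, -11))² = (-30 + 2)² = (-28)² = 784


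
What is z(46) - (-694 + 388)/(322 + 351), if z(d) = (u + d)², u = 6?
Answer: 1820098/673 ≈ 2704.5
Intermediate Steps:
z(d) = (6 + d)²
z(46) - (-694 + 388)/(322 + 351) = (6 + 46)² - (-694 + 388)/(322 + 351) = 52² - (-306)/673 = 2704 - (-306)/673 = 2704 - 1*(-306/673) = 2704 + 306/673 = 1820098/673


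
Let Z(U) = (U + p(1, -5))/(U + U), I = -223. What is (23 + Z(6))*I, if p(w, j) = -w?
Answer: -62663/12 ≈ -5221.9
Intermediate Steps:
Z(U) = (-1 + U)/(2*U) (Z(U) = (U - 1*1)/(U + U) = (U - 1)/((2*U)) = (-1 + U)*(1/(2*U)) = (-1 + U)/(2*U))
(23 + Z(6))*I = (23 + (1/2)*(-1 + 6)/6)*(-223) = (23 + (1/2)*(1/6)*5)*(-223) = (23 + 5/12)*(-223) = (281/12)*(-223) = -62663/12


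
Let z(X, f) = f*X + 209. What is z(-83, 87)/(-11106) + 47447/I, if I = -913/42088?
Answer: -11089056461830/5069889 ≈ -2.1872e+6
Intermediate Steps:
I = -913/42088 (I = -913*1/42088 = -913/42088 ≈ -0.021693)
z(X, f) = 209 + X*f (z(X, f) = X*f + 209 = 209 + X*f)
z(-83, 87)/(-11106) + 47447/I = (209 - 83*87)/(-11106) + 47447/(-913/42088) = (209 - 7221)*(-1/11106) + 47447*(-42088/913) = -7012*(-1/11106) - 1996949336/913 = 3506/5553 - 1996949336/913 = -11089056461830/5069889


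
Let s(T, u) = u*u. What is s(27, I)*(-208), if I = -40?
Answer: -332800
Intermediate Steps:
s(T, u) = u²
s(27, I)*(-208) = (-40)²*(-208) = 1600*(-208) = -332800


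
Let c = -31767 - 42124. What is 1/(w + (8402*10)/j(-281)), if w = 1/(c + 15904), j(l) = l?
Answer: -16294347/4872068021 ≈ -0.0033444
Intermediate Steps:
c = -73891
w = -1/57987 (w = 1/(-73891 + 15904) = 1/(-57987) = -1/57987 ≈ -1.7245e-5)
1/(w + (8402*10)/j(-281)) = 1/(-1/57987 + (8402*10)/(-281)) = 1/(-1/57987 + 84020*(-1/281)) = 1/(-1/57987 - 84020/281) = 1/(-4872068021/16294347) = -16294347/4872068021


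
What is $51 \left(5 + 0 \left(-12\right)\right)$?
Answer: $255$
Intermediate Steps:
$51 \left(5 + 0 \left(-12\right)\right) = 51 \left(5 + 0\right) = 51 \cdot 5 = 255$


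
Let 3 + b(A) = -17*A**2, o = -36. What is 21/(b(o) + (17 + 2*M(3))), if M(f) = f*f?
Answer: -21/22000 ≈ -0.00095455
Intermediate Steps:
b(A) = -3 - 17*A**2
M(f) = f**2
21/(b(o) + (17 + 2*M(3))) = 21/((-3 - 17*(-36)**2) + (17 + 2*3**2)) = 21/((-3 - 17*1296) + (17 + 2*9)) = 21/((-3 - 22032) + (17 + 18)) = 21/(-22035 + 35) = 21/(-22000) = -1/22000*21 = -21/22000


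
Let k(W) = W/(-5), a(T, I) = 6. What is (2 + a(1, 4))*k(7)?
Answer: -56/5 ≈ -11.200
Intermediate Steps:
k(W) = -W/5 (k(W) = W*(-⅕) = -W/5)
(2 + a(1, 4))*k(7) = (2 + 6)*(-⅕*7) = 8*(-7/5) = -56/5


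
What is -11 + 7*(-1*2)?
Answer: -25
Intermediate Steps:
-11 + 7*(-1*2) = -11 + 7*(-2) = -11 - 14 = -25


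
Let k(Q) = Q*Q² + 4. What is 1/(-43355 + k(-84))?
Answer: -1/636055 ≈ -1.5722e-6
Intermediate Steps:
k(Q) = 4 + Q³ (k(Q) = Q³ + 4 = 4 + Q³)
1/(-43355 + k(-84)) = 1/(-43355 + (4 + (-84)³)) = 1/(-43355 + (4 - 592704)) = 1/(-43355 - 592700) = 1/(-636055) = -1/636055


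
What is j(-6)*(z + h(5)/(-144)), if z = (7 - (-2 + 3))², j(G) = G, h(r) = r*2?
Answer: -2587/12 ≈ -215.58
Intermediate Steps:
h(r) = 2*r
z = 36 (z = (7 - 1*1)² = (7 - 1)² = 6² = 36)
j(-6)*(z + h(5)/(-144)) = -6*(36 + (2*5)/(-144)) = -6*(36 + 10*(-1/144)) = -6*(36 - 5/72) = -6*2587/72 = -2587/12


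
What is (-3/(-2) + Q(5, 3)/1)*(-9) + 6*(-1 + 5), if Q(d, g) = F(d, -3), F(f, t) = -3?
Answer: 75/2 ≈ 37.500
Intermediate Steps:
Q(d, g) = -3
(-3/(-2) + Q(5, 3)/1)*(-9) + 6*(-1 + 5) = (-3/(-2) - 3/1)*(-9) + 6*(-1 + 5) = (-3*(-1/2) - 3*1)*(-9) + 6*4 = (3/2 - 3)*(-9) + 24 = -3/2*(-9) + 24 = 27/2 + 24 = 75/2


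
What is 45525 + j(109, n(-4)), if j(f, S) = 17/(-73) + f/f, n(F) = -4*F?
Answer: 3323381/73 ≈ 45526.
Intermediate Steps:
j(f, S) = 56/73 (j(f, S) = 17*(-1/73) + 1 = -17/73 + 1 = 56/73)
45525 + j(109, n(-4)) = 45525 + 56/73 = 3323381/73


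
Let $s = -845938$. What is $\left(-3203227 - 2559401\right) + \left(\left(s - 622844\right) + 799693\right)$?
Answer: $-6431717$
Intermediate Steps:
$\left(-3203227 - 2559401\right) + \left(\left(s - 622844\right) + 799693\right) = \left(-3203227 - 2559401\right) + \left(\left(-845938 - 622844\right) + 799693\right) = -5762628 + \left(-1468782 + 799693\right) = -5762628 - 669089 = -6431717$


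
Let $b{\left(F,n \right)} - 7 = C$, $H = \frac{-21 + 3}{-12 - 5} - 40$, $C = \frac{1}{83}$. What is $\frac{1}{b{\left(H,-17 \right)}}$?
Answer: $\frac{83}{582} \approx 0.14261$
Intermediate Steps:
$C = \frac{1}{83} \approx 0.012048$
$H = - \frac{662}{17}$ ($H = - \frac{18}{-17} - 40 = \left(-18\right) \left(- \frac{1}{17}\right) - 40 = \frac{18}{17} - 40 = - \frac{662}{17} \approx -38.941$)
$b{\left(F,n \right)} = \frac{582}{83}$ ($b{\left(F,n \right)} = 7 + \frac{1}{83} = \frac{582}{83}$)
$\frac{1}{b{\left(H,-17 \right)}} = \frac{1}{\frac{582}{83}} = \frac{83}{582}$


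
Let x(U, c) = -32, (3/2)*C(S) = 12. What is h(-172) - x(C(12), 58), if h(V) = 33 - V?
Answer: 237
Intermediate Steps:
C(S) = 8 (C(S) = (2/3)*12 = 8)
h(-172) - x(C(12), 58) = (33 - 1*(-172)) - 1*(-32) = (33 + 172) + 32 = 205 + 32 = 237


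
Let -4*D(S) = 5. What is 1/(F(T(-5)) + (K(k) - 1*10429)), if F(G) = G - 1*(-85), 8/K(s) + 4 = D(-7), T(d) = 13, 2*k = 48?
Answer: -21/216983 ≈ -9.6782e-5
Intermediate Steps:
k = 24 (k = (½)*48 = 24)
D(S) = -5/4 (D(S) = -¼*5 = -5/4)
K(s) = -32/21 (K(s) = 8/(-4 - 5/4) = 8/(-21/4) = 8*(-4/21) = -32/21)
F(G) = 85 + G (F(G) = G + 85 = 85 + G)
1/(F(T(-5)) + (K(k) - 1*10429)) = 1/((85 + 13) + (-32/21 - 1*10429)) = 1/(98 + (-32/21 - 10429)) = 1/(98 - 219041/21) = 1/(-216983/21) = -21/216983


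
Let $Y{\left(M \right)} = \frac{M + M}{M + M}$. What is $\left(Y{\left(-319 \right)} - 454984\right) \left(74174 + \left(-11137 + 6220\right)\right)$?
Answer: $-31510757631$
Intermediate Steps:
$Y{\left(M \right)} = 1$ ($Y{\left(M \right)} = \frac{2 M}{2 M} = 2 M \frac{1}{2 M} = 1$)
$\left(Y{\left(-319 \right)} - 454984\right) \left(74174 + \left(-11137 + 6220\right)\right) = \left(1 - 454984\right) \left(74174 + \left(-11137 + 6220\right)\right) = - 454983 \left(74174 - 4917\right) = \left(-454983\right) 69257 = -31510757631$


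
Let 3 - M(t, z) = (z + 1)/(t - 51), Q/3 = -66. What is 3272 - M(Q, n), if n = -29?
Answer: 814009/249 ≈ 3269.1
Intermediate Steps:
Q = -198 (Q = 3*(-66) = -198)
M(t, z) = 3 - (1 + z)/(-51 + t) (M(t, z) = 3 - (z + 1)/(t - 51) = 3 - (1 + z)/(-51 + t))
3272 - M(Q, n) = 3272 - (-154 - 1*(-29) + 3*(-198))/(-51 - 198) = 3272 - (-154 + 29 - 594)/(-249) = 3272 - (-1)*(-719)/249 = 3272 - 1*719/249 = 3272 - 719/249 = 814009/249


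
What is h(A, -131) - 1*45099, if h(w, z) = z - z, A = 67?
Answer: -45099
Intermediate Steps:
h(w, z) = 0
h(A, -131) - 1*45099 = 0 - 1*45099 = 0 - 45099 = -45099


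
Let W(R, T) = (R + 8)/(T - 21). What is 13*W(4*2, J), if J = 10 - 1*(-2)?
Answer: -208/9 ≈ -23.111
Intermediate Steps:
J = 12 (J = 10 + 2 = 12)
W(R, T) = (8 + R)/(-21 + T)
13*W(4*2, J) = 13*((8 + 4*2)/(-21 + 12)) = 13*((8 + 8)/(-9)) = 13*(-1/9*16) = 13*(-16/9) = -208/9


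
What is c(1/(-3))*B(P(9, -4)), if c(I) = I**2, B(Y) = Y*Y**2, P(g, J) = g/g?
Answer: 1/9 ≈ 0.11111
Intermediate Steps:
P(g, J) = 1
B(Y) = Y**3
c(1/(-3))*B(P(9, -4)) = (1/(-3))**2*1**3 = (-1/3)**2*1 = (1/9)*1 = 1/9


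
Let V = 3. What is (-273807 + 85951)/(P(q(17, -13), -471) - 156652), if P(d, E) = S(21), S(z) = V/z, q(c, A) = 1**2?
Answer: 1314992/1096563 ≈ 1.1992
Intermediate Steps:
q(c, A) = 1
S(z) = 3/z
P(d, E) = 1/7 (P(d, E) = 3/21 = 3*(1/21) = 1/7)
(-273807 + 85951)/(P(q(17, -13), -471) - 156652) = (-273807 + 85951)/(1/7 - 156652) = -187856/(-1096563/7) = -187856*(-7/1096563) = 1314992/1096563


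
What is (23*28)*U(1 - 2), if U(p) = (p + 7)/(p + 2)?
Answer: 3864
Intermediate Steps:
U(p) = (7 + p)/(2 + p)
(23*28)*U(1 - 2) = (23*28)*((7 + (1 - 2))/(2 + (1 - 2))) = 644*((7 - 1)/(2 - 1)) = 644*(6/1) = 644*(1*6) = 644*6 = 3864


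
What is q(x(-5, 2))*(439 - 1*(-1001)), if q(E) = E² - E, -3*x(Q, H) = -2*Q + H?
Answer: 28800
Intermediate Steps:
x(Q, H) = -H/3 + 2*Q/3 (x(Q, H) = -(-2*Q + H)/3 = -(H - 2*Q)/3 = -H/3 + 2*Q/3)
q(x(-5, 2))*(439 - 1*(-1001)) = ((-⅓*2 + (⅔)*(-5))*(-1 + (-⅓*2 + (⅔)*(-5))))*(439 - 1*(-1001)) = ((-⅔ - 10/3)*(-1 + (-⅔ - 10/3)))*(439 + 1001) = -4*(-1 - 4)*1440 = -4*(-5)*1440 = 20*1440 = 28800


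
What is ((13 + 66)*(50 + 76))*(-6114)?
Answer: -60858756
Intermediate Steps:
((13 + 66)*(50 + 76))*(-6114) = (79*126)*(-6114) = 9954*(-6114) = -60858756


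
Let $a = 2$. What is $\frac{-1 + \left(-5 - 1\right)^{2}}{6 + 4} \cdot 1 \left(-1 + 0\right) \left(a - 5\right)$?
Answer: $\frac{21}{2} \approx 10.5$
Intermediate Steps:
$\frac{-1 + \left(-5 - 1\right)^{2}}{6 + 4} \cdot 1 \left(-1 + 0\right) \left(a - 5\right) = \frac{-1 + \left(-5 - 1\right)^{2}}{6 + 4} \cdot 1 \left(-1 + 0\right) \left(2 - 5\right) = \frac{-1 + \left(-6\right)^{2}}{10} \cdot 1 \left(\left(-1\right) \left(-3\right)\right) = \left(-1 + 36\right) \frac{1}{10} \cdot 1 \cdot 3 = 35 \cdot \frac{1}{10} \cdot 1 \cdot 3 = \frac{7}{2} \cdot 1 \cdot 3 = \frac{7}{2} \cdot 3 = \frac{21}{2}$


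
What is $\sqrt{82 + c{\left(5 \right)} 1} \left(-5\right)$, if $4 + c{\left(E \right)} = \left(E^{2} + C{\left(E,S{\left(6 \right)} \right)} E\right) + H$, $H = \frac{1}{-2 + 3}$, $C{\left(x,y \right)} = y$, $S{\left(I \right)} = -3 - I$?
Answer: $- 5 \sqrt{59} \approx -38.406$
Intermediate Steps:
$H = 1$ ($H = 1^{-1} = 1$)
$c{\left(E \right)} = -3 + E^{2} - 9 E$ ($c{\left(E \right)} = -4 + \left(\left(E^{2} + \left(-3 - 6\right) E\right) + 1\right) = -4 + \left(\left(E^{2} - 9 E\right) + 1\right) = -4 + \left(1 + E^{2} - 9 E\right) = -3 + E^{2} - 9 E$)
$\sqrt{82 + c{\left(5 \right)} 1} \left(-5\right) = \sqrt{82 + \left(-3 + 5^{2} - 45\right) 1} \left(-5\right) = \sqrt{82 + \left(-3 + 25 - 45\right) 1} \left(-5\right) = \sqrt{82 - 23} \left(-5\right) = \sqrt{59} \left(-5\right) = - 5 \sqrt{59}$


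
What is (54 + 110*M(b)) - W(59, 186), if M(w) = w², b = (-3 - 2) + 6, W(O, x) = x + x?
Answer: -208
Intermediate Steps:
W(O, x) = 2*x
b = 1 (b = -5 + 6 = 1)
(54 + 110*M(b)) - W(59, 186) = (54 + 110*1²) - 2*186 = (54 + 110*1) - 1*372 = (54 + 110) - 372 = 164 - 372 = -208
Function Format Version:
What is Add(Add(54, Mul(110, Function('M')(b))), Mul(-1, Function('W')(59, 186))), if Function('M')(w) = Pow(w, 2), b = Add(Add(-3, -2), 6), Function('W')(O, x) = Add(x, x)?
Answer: -208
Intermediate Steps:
Function('W')(O, x) = Mul(2, x)
b = 1 (b = Add(-5, 6) = 1)
Add(Add(54, Mul(110, Function('M')(b))), Mul(-1, Function('W')(59, 186))) = Add(Add(54, Mul(110, Pow(1, 2))), Mul(-1, Mul(2, 186))) = Add(Add(54, Mul(110, 1)), Mul(-1, 372)) = Add(Add(54, 110), -372) = Add(164, -372) = -208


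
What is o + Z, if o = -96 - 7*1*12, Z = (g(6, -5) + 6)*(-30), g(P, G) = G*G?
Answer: -1110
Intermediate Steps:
g(P, G) = G²
Z = -930 (Z = ((-5)² + 6)*(-30) = (25 + 6)*(-30) = 31*(-30) = -930)
o = -180 (o = -96 - 7*12 = -96 - 84 = -180)
o + Z = -180 - 930 = -1110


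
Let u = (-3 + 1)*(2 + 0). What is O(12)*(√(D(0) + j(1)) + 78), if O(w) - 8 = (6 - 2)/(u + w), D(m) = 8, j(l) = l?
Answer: 1377/2 ≈ 688.50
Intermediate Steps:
u = -4 (u = -2*2 = -4)
O(w) = 8 + 4/(-4 + w) (O(w) = 8 + (6 - 2)/(-4 + w) = 8 + 4/(-4 + w))
O(12)*(√(D(0) + j(1)) + 78) = (4*(-7 + 2*12)/(-4 + 12))*(√(8 + 1) + 78) = (4*(-7 + 24)/8)*(√9 + 78) = (4*(⅛)*17)*(3 + 78) = (17/2)*81 = 1377/2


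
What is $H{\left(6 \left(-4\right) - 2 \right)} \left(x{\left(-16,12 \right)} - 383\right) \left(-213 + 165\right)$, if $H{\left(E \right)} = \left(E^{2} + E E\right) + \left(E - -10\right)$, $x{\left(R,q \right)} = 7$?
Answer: $24112128$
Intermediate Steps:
$H{\left(E \right)} = 10 + E + 2 E^{2}$ ($H{\left(E \right)} = \left(E^{2} + E^{2}\right) + \left(E + 10\right) = 2 E^{2} + \left(10 + E\right) = 10 + E + 2 E^{2}$)
$H{\left(6 \left(-4\right) - 2 \right)} \left(x{\left(-16,12 \right)} - 383\right) \left(-213 + 165\right) = \left(10 + \left(6 \left(-4\right) - 2\right) + 2 \left(6 \left(-4\right) - 2\right)^{2}\right) \left(7 - 383\right) \left(-213 + 165\right) = \left(10 - 26 + 2 \left(-24 - 2\right)^{2}\right) \left(\left(-376\right) \left(-48\right)\right) = \left(10 - 26 + 2 \left(-26\right)^{2}\right) 18048 = \left(10 - 26 + 2 \cdot 676\right) 18048 = \left(10 - 26 + 1352\right) 18048 = 1336 \cdot 18048 = 24112128$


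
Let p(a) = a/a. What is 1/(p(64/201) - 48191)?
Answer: -1/48190 ≈ -2.0751e-5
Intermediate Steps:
p(a) = 1
1/(p(64/201) - 48191) = 1/(1 - 48191) = 1/(-48190) = -1/48190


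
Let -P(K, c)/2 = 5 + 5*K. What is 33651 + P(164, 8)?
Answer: 32001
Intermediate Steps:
P(K, c) = -10 - 10*K (P(K, c) = -2*(5 + 5*K) = -10 - 10*K)
33651 + P(164, 8) = 33651 + (-10 - 10*164) = 33651 + (-10 - 1640) = 33651 - 1650 = 32001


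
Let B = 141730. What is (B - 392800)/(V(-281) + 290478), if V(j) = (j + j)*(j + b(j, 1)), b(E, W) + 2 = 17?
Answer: -25107/43997 ≈ -0.57065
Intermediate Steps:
b(E, W) = 15 (b(E, W) = -2 + 17 = 15)
V(j) = 2*j*(15 + j) (V(j) = (j + j)*(j + 15) = (2*j)*(15 + j) = 2*j*(15 + j))
(B - 392800)/(V(-281) + 290478) = (141730 - 392800)/(2*(-281)*(15 - 281) + 290478) = -251070/(2*(-281)*(-266) + 290478) = -251070/(149492 + 290478) = -251070/439970 = -251070*1/439970 = -25107/43997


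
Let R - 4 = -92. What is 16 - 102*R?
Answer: 8992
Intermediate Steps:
R = -88 (R = 4 - 92 = -88)
16 - 102*R = 16 - 102*(-88) = 16 + 8976 = 8992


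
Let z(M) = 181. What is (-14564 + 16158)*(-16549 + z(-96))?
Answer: -26090592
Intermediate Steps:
(-14564 + 16158)*(-16549 + z(-96)) = (-14564 + 16158)*(-16549 + 181) = 1594*(-16368) = -26090592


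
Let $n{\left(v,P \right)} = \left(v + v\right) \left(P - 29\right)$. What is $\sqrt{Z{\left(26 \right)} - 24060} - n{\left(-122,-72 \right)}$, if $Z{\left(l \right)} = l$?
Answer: $-24644 + i \sqrt{24034} \approx -24644.0 + 155.03 i$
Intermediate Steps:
$n{\left(v,P \right)} = 2 v \left(-29 + P\right)$
$\sqrt{Z{\left(26 \right)} - 24060} - n{\left(-122,-72 \right)} = \sqrt{26 - 24060} - 2 \left(-122\right) \left(-29 - 72\right) = \sqrt{-24034} - 2 \left(-122\right) \left(-101\right) = i \sqrt{24034} - 24644 = -24644 + i \sqrt{24034}$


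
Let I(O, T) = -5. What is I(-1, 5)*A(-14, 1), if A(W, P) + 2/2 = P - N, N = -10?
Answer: -50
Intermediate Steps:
A(W, P) = 9 + P (A(W, P) = -1 + (P - 1*(-10)) = -1 + (P + 10) = -1 + (10 + P) = 9 + P)
I(-1, 5)*A(-14, 1) = -5*(9 + 1) = -5*10 = -50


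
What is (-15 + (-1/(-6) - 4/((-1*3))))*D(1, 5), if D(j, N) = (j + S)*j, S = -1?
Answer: 0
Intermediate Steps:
D(j, N) = j*(-1 + j) (D(j, N) = (j - 1)*j = (-1 + j)*j = j*(-1 + j))
(-15 + (-1/(-6) - 4/((-1*3))))*D(1, 5) = (-15 + (-1/(-6) - 4/((-1*3))))*(1*(-1 + 1)) = (-15 + (-1*(-⅙) - 4/(-3)))*(1*0) = (-15 + (⅙ - 4*(-⅓)))*0 = (-15 + (⅙ + 4/3))*0 = (-15 + 3/2)*0 = -27/2*0 = 0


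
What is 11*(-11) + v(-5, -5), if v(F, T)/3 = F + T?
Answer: -151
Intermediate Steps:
v(F, T) = 3*F + 3*T (v(F, T) = 3*(F + T) = 3*F + 3*T)
11*(-11) + v(-5, -5) = 11*(-11) + (3*(-5) + 3*(-5)) = -121 + (-15 - 15) = -121 - 30 = -151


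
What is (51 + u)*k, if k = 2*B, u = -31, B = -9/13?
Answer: -360/13 ≈ -27.692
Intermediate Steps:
B = -9/13 (B = -9*1/13 = -9/13 ≈ -0.69231)
k = -18/13 (k = 2*(-9/13) = -18/13 ≈ -1.3846)
(51 + u)*k = (51 - 31)*(-18/13) = 20*(-18/13) = -360/13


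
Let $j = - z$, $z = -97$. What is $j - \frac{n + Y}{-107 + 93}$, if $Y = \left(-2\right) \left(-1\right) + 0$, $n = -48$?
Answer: $\frac{656}{7} \approx 93.714$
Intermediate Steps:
$Y = 2$ ($Y = 2 + 0 = 2$)
$j = 97$ ($j = \left(-1\right) \left(-97\right) = 97$)
$j - \frac{n + Y}{-107 + 93} = 97 - \frac{-48 + 2}{-107 + 93} = 97 - - \frac{46}{-14} = 97 - \left(-46\right) \left(- \frac{1}{14}\right) = 97 - \frac{23}{7} = \frac{656}{7}$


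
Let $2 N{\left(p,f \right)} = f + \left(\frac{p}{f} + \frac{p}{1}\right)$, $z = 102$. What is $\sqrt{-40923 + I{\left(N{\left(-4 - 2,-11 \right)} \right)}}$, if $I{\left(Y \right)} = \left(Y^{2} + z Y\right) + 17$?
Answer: $\frac{3 i \sqrt{2241323}}{22} \approx 204.15 i$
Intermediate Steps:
$N{\left(p,f \right)} = \frac{f}{2} + \frac{p}{2} + \frac{p}{2 f}$ ($N{\left(p,f \right)} = \frac{f + \left(\frac{p}{f} + \frac{p}{1}\right)}{2} = \frac{f + \left(\frac{p}{f} + p 1\right)}{2} = \frac{f + \left(\frac{p}{f} + p\right)}{2} = \frac{f + \left(p + \frac{p}{f}\right)}{2} = \frac{f + p + \frac{p}{f}}{2} = \frac{f}{2} + \frac{p}{2} + \frac{p}{2 f}$)
$I{\left(Y \right)} = 17 + Y^{2} + 102 Y$ ($I{\left(Y \right)} = \left(Y^{2} + 102 Y\right) + 17 = 17 + Y^{2} + 102 Y$)
$\sqrt{-40923 + I{\left(N{\left(-4 - 2,-11 \right)} \right)}} = \sqrt{-40923 + \left(17 + \left(\frac{\left(-4 - 2\right) - 11 \left(-11 - 6\right)}{2 \left(-11\right)}\right)^{2} + 102 \frac{\left(-4 - 2\right) - 11 \left(-11 - 6\right)}{2 \left(-11\right)}\right)} = \sqrt{-40923 + \left(17 + \left(\frac{1}{2} \left(- \frac{1}{11}\right) \left(\left(-4 - 2\right) - 11 \left(-11 - 6\right)\right)\right)^{2} + 102 \cdot \frac{1}{2} \left(- \frac{1}{11}\right) \left(\left(-4 - 2\right) - 11 \left(-11 - 6\right)\right)\right)} = \sqrt{-40923 + \left(17 + \left(\frac{1}{2} \left(- \frac{1}{11}\right) \left(-6 - 11 \left(-11 - 6\right)\right)\right)^{2} + 102 \cdot \frac{1}{2} \left(- \frac{1}{11}\right) \left(-6 - 11 \left(-11 - 6\right)\right)\right)} = \sqrt{-40923 + \left(17 + \left(\frac{1}{2} \left(- \frac{1}{11}\right) \left(-6 - -187\right)\right)^{2} + 102 \cdot \frac{1}{2} \left(- \frac{1}{11}\right) \left(-6 - -187\right)\right)} = \sqrt{-40923 + \left(17 + \left(\frac{1}{2} \left(- \frac{1}{11}\right) \left(-6 + 187\right)\right)^{2} + 102 \cdot \frac{1}{2} \left(- \frac{1}{11}\right) \left(-6 + 187\right)\right)} = \sqrt{-40923 + \left(17 + \left(\frac{1}{2} \left(- \frac{1}{11}\right) 181\right)^{2} + 102 \cdot \frac{1}{2} \left(- \frac{1}{11}\right) 181\right)} = \sqrt{-40923 + \left(17 + \left(- \frac{181}{22}\right)^{2} + 102 \left(- \frac{181}{22}\right)\right)} = \sqrt{-40923 + \left(17 + \frac{32761}{484} - \frac{9231}{11}\right)} = \sqrt{-40923 - \frac{365175}{484}} = \sqrt{- \frac{20171907}{484}} = \frac{3 i \sqrt{2241323}}{22}$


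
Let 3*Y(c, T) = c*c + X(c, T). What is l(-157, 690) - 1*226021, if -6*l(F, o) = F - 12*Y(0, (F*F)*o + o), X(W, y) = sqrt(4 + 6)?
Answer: -1355969/6 + 2*sqrt(10)/3 ≈ -2.2599e+5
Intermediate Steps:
X(W, y) = sqrt(10)
Y(c, T) = sqrt(10)/3 + c**2/3 (Y(c, T) = (c*c + sqrt(10))/3 = (c**2 + sqrt(10))/3 = (sqrt(10) + c**2)/3 = sqrt(10)/3 + c**2/3)
l(F, o) = -F/6 + 2*sqrt(10)/3 (l(F, o) = -(F - 12*(sqrt(10)/3 + (1/3)*0**2))/6 = -(F - 12*(sqrt(10)/3 + (1/3)*0))/6 = -(F - 12*(sqrt(10)/3 + 0))/6 = -(F - 4*sqrt(10))/6 = -F/6 + 2*sqrt(10)/3)
l(-157, 690) - 1*226021 = (-1/6*(-157) + 2*sqrt(10)/3) - 1*226021 = (157/6 + 2*sqrt(10)/3) - 226021 = -1355969/6 + 2*sqrt(10)/3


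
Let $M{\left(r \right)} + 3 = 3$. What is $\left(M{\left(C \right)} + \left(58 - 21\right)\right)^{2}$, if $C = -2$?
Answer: $1369$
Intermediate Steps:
$M{\left(r \right)} = 0$ ($M{\left(r \right)} = -3 + 3 = 0$)
$\left(M{\left(C \right)} + \left(58 - 21\right)\right)^{2} = \left(0 + \left(58 - 21\right)\right)^{2} = \left(0 + 37\right)^{2} = 37^{2} = 1369$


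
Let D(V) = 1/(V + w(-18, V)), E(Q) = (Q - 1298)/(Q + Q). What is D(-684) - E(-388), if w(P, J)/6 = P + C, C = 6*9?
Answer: -24682/11349 ≈ -2.1748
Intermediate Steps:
C = 54
w(P, J) = 324 + 6*P (w(P, J) = 6*(P + 54) = 6*(54 + P) = 324 + 6*P)
E(Q) = (-1298 + Q)/(2*Q) (E(Q) = (-1298 + Q)/((2*Q)) = (-1298 + Q)*(1/(2*Q)) = (-1298 + Q)/(2*Q))
D(V) = 1/(216 + V) (D(V) = 1/(V + (324 + 6*(-18))) = 1/(V + (324 - 108)) = 1/(V + 216) = 1/(216 + V))
D(-684) - E(-388) = 1/(216 - 684) - (-1298 - 388)/(2*(-388)) = 1/(-468) - (-1)*(-1686)/(2*388) = -1/468 - 1*843/388 = -1/468 - 843/388 = -24682/11349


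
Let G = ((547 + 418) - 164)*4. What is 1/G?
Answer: 1/3204 ≈ 0.00031211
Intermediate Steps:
G = 3204 (G = (965 - 164)*4 = 801*4 = 3204)
1/G = 1/3204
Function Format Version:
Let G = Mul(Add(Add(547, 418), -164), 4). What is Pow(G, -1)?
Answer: Rational(1, 3204) ≈ 0.00031211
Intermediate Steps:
G = 3204 (G = Mul(Add(965, -164), 4) = Mul(801, 4) = 3204)
Pow(G, -1) = Pow(3204, -1) = Rational(1, 3204)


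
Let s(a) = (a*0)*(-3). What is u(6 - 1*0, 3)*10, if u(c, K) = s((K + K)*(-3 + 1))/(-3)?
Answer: 0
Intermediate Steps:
s(a) = 0 (s(a) = 0*(-3) = 0)
u(c, K) = 0 (u(c, K) = 0/(-3) = 0*(-1/3) = 0)
u(6 - 1*0, 3)*10 = 0*10 = 0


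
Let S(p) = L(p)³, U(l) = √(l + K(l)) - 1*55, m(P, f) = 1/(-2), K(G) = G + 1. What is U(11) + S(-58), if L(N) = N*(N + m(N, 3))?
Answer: 39061739402 + √23 ≈ 3.9062e+10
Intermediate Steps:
K(G) = 1 + G
m(P, f) = -½
L(N) = N*(-½ + N) (L(N) = N*(N - ½) = N*(-½ + N))
U(l) = -55 + √(1 + 2*l) (U(l) = √(l + (1 + l)) - 1*55 = √(1 + 2*l) - 55 = -55 + √(1 + 2*l))
S(p) = p³*(-½ + p)³ (S(p) = (p*(-½ + p))³ = p³*(-½ + p)³)
U(11) + S(-58) = (-55 + √(1 + 2*11)) + (⅛)*(-58)³*(-1 + 2*(-58))³ = (-55 + √(1 + 22)) + (⅛)*(-195112)*(-1 - 116)³ = (-55 + √23) + (⅛)*(-195112)*(-117)³ = (-55 + √23) + (⅛)*(-195112)*(-1601613) = (-55 + √23) + 39061739457 = 39061739402 + √23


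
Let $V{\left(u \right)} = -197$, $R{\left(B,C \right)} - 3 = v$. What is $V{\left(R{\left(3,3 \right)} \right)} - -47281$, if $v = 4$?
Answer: $47084$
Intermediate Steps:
$R{\left(B,C \right)} = 7$ ($R{\left(B,C \right)} = 3 + 4 = 7$)
$V{\left(R{\left(3,3 \right)} \right)} - -47281 = -197 - -47281 = -197 + 47281 = 47084$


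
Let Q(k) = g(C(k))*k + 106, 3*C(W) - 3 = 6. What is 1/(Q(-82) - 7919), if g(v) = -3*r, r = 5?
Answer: -1/6583 ≈ -0.00015191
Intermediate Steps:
C(W) = 3 (C(W) = 1 + (⅓)*6 = 1 + 2 = 3)
g(v) = -15 (g(v) = -3*5 = -15)
Q(k) = 106 - 15*k (Q(k) = -15*k + 106 = 106 - 15*k)
1/(Q(-82) - 7919) = 1/((106 - 15*(-82)) - 7919) = 1/((106 + 1230) - 7919) = 1/(1336 - 7919) = 1/(-6583) = -1/6583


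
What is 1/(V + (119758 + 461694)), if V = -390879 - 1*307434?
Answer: -1/116861 ≈ -8.5572e-6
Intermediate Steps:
V = -698313 (V = -390879 - 307434 = -698313)
1/(V + (119758 + 461694)) = 1/(-698313 + (119758 + 461694)) = 1/(-698313 + 581452) = 1/(-116861) = -1/116861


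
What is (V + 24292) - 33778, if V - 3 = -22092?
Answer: -31575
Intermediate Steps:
V = -22089 (V = 3 - 22092 = -22089)
(V + 24292) - 33778 = (-22089 + 24292) - 33778 = 2203 - 33778 = -31575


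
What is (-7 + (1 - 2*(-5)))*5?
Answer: 20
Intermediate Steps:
(-7 + (1 - 2*(-5)))*5 = (-7 + (1 + 10))*5 = (-7 + 11)*5 = 4*5 = 20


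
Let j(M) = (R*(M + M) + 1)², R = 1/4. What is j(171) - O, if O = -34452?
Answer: 167737/4 ≈ 41934.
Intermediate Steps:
R = ¼ ≈ 0.25000
j(M) = (1 + M/2)² (j(M) = ((M + M)/4 + 1)² = ((2*M)/4 + 1)² = (M/2 + 1)² = (1 + M/2)²)
j(171) - O = (2 + 171)²/4 - 1*(-34452) = (¼)*173² + 34452 = (¼)*29929 + 34452 = 29929/4 + 34452 = 167737/4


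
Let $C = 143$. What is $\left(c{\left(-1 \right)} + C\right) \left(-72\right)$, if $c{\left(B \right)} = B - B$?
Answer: $-10296$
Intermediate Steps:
$c{\left(B \right)} = 0$
$\left(c{\left(-1 \right)} + C\right) \left(-72\right) = \left(0 + 143\right) \left(-72\right) = 143 \left(-72\right) = -10296$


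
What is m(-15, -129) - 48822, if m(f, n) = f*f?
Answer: -48597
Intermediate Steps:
m(f, n) = f²
m(-15, -129) - 48822 = (-15)² - 48822 = 225 - 48822 = -48597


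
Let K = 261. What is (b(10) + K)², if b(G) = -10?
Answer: 63001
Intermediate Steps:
(b(10) + K)² = (-10 + 261)² = 251² = 63001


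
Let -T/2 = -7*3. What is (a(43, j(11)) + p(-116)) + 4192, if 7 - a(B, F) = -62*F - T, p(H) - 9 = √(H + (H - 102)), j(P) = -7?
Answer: 3816 + I*√334 ≈ 3816.0 + 18.276*I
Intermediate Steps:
p(H) = 9 + √(-102 + 2*H) (p(H) = 9 + √(H + (H - 102)) = 9 + √(H + (-102 + H)) = 9 + √(-102 + 2*H))
T = 42 (T = -(-14)*3 = -2*(-21) = 42)
a(B, F) = 49 + 62*F (a(B, F) = 7 - (-62*F - 1*42) = 7 - (-62*F - 42) = 7 - (-42 - 62*F) = 7 + (42 + 62*F) = 49 + 62*F)
(a(43, j(11)) + p(-116)) + 4192 = ((49 + 62*(-7)) + (9 + √(-102 + 2*(-116)))) + 4192 = ((49 - 434) + (9 + √(-102 - 232))) + 4192 = (-385 + (9 + √(-334))) + 4192 = (-385 + (9 + I*√334)) + 4192 = (-376 + I*√334) + 4192 = 3816 + I*√334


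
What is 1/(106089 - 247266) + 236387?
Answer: 33372407498/141177 ≈ 2.3639e+5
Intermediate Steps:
1/(106089 - 247266) + 236387 = 1/(-141177) + 236387 = -1/141177 + 236387 = 33372407498/141177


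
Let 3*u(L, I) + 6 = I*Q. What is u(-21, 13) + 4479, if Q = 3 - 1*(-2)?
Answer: 13496/3 ≈ 4498.7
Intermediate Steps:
Q = 5 (Q = 3 + 2 = 5)
u(L, I) = -2 + 5*I/3 (u(L, I) = -2 + (I*5)/3 = -2 + (5*I)/3 = -2 + 5*I/3)
u(-21, 13) + 4479 = (-2 + (5/3)*13) + 4479 = (-2 + 65/3) + 4479 = 59/3 + 4479 = 13496/3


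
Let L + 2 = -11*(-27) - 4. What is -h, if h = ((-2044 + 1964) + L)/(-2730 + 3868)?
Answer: -211/1138 ≈ -0.18541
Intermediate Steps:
L = 291 (L = -2 + (-11*(-27) - 4) = -2 + (297 - 4) = -2 + 293 = 291)
h = 211/1138 (h = ((-2044 + 1964) + 291)/(-2730 + 3868) = (-80 + 291)/1138 = 211*(1/1138) = 211/1138 ≈ 0.18541)
-h = -1*211/1138 = -211/1138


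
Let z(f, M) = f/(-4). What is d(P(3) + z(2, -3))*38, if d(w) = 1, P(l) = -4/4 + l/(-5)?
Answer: 38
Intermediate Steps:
P(l) = -1 - l/5 (P(l) = -4*1/4 + l*(-1/5) = -1 - l/5)
z(f, M) = -f/4 (z(f, M) = f*(-1/4) = -f/4)
d(P(3) + z(2, -3))*38 = 1*38 = 38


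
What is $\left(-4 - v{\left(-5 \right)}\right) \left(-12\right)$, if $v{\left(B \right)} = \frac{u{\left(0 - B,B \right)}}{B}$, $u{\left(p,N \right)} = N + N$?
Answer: $72$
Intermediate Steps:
$u{\left(p,N \right)} = 2 N$
$v{\left(B \right)} = 2$ ($v{\left(B \right)} = \frac{2 B}{B} = 2$)
$\left(-4 - v{\left(-5 \right)}\right) \left(-12\right) = \left(-4 - 2\right) \left(-12\right) = \left(-6\right) \left(-12\right) = 72$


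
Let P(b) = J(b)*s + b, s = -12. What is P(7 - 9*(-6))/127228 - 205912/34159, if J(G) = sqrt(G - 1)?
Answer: -26195688237/4345981252 - 6*sqrt(15)/31807 ≈ -6.0283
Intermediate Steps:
J(G) = sqrt(-1 + G)
P(b) = b - 12*sqrt(-1 + b) (P(b) = sqrt(-1 + b)*(-12) + b = -12*sqrt(-1 + b) + b = b - 12*sqrt(-1 + b))
P(7 - 9*(-6))/127228 - 205912/34159 = ((7 - 9*(-6)) - 12*sqrt(-1 + (7 - 9*(-6))))/127228 - 205912/34159 = ((7 + 54) - 12*sqrt(-1 + (7 + 54)))*(1/127228) - 205912*1/34159 = (61 - 12*sqrt(-1 + 61))*(1/127228) - 205912/34159 = (61 - 24*sqrt(15))*(1/127228) - 205912/34159 = (61/127228 - 6*sqrt(15)/31807) - 205912/34159 = -26195688237/4345981252 - 6*sqrt(15)/31807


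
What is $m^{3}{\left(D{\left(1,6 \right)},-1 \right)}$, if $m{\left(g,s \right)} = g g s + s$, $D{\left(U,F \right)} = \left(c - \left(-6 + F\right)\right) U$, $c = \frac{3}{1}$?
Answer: $-1000$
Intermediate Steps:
$c = 3$ ($c = 3 \cdot 1 = 3$)
$D{\left(U,F \right)} = U \left(9 - F\right)$ ($D{\left(U,F \right)} = \left(3 - \left(-6 + F\right)\right) U = \left(9 - F\right) U = U \left(9 - F\right)$)
$m{\left(g,s \right)} = s + s g^{2}$ ($m{\left(g,s \right)} = g^{2} s + s = s g^{2} + s = s + s g^{2}$)
$m^{3}{\left(D{\left(1,6 \right)},-1 \right)} = \left(- (1 + \left(1 \left(9 - 6\right)\right)^{2})\right)^{3} = \left(- (1 + \left(1 \cdot 3\right)^{2})\right)^{3} = \left(- (1 + 3^{2})\right)^{3} = \left(- (1 + 9)\right)^{3} = \left(\left(-1\right) 10\right)^{3} = \left(-10\right)^{3} = -1000$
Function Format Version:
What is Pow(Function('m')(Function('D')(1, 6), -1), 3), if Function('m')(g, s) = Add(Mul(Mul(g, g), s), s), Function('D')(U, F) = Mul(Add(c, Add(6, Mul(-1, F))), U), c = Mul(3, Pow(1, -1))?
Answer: -1000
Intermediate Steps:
c = 3 (c = Mul(3, 1) = 3)
Function('D')(U, F) = Mul(U, Add(9, Mul(-1, F))) (Function('D')(U, F) = Mul(Add(3, Add(6, Mul(-1, F))), U) = Mul(Add(9, Mul(-1, F)), U) = Mul(U, Add(9, Mul(-1, F))))
Function('m')(g, s) = Add(s, Mul(s, Pow(g, 2))) (Function('m')(g, s) = Add(Mul(Pow(g, 2), s), s) = Add(Mul(s, Pow(g, 2)), s) = Add(s, Mul(s, Pow(g, 2))))
Pow(Function('m')(Function('D')(1, 6), -1), 3) = Pow(Mul(-1, Add(1, Pow(Mul(1, Add(9, Mul(-1, 6))), 2))), 3) = Pow(Mul(-1, Add(1, Pow(Mul(1, Add(9, -6)), 2))), 3) = Pow(Mul(-1, Add(1, Pow(Mul(1, 3), 2))), 3) = Pow(Mul(-1, Add(1, Pow(3, 2))), 3) = Pow(Mul(-1, Add(1, 9)), 3) = Pow(Mul(-1, 10), 3) = Pow(-10, 3) = -1000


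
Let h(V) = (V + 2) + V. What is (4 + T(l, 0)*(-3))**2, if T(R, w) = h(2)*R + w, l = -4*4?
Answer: 85264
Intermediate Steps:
h(V) = 2 + 2*V (h(V) = (2 + V) + V = 2 + 2*V)
l = -16
T(R, w) = w + 6*R (T(R, w) = (2 + 2*2)*R + w = (2 + 4)*R + w = 6*R + w = w + 6*R)
(4 + T(l, 0)*(-3))**2 = (4 + (0 + 6*(-16))*(-3))**2 = (4 + (0 - 96)*(-3))**2 = (4 - 96*(-3))**2 = (4 + 288)**2 = 292**2 = 85264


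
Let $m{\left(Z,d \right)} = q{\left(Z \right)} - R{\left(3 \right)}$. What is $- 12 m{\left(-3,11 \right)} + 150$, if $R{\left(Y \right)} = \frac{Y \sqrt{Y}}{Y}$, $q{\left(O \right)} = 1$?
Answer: $138 + 12 \sqrt{3} \approx 158.78$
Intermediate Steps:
$R{\left(Y \right)} = \sqrt{Y}$ ($R{\left(Y \right)} = \frac{Y^{\frac{3}{2}}}{Y} = \sqrt{Y}$)
$m{\left(Z,d \right)} = 1 - \sqrt{3}$
$- 12 m{\left(-3,11 \right)} + 150 = - 12 \left(1 - \sqrt{3}\right) + 150 = \left(-12 + 12 \sqrt{3}\right) + 150 = 138 + 12 \sqrt{3}$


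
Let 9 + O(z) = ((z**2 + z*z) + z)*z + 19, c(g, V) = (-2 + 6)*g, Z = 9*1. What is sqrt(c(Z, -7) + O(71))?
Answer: 3*sqrt(80101) ≈ 849.06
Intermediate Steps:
Z = 9
c(g, V) = 4*g
O(z) = 10 + z*(z + 2*z**2) (O(z) = -9 + (((z**2 + z*z) + z)*z + 19) = -9 + (((z**2 + z**2) + z)*z + 19) = -9 + ((2*z**2 + z)*z + 19) = -9 + ((z + 2*z**2)*z + 19) = -9 + (z*(z + 2*z**2) + 19) = -9 + (19 + z*(z + 2*z**2)) = 10 + z*(z + 2*z**2))
sqrt(c(Z, -7) + O(71)) = sqrt(4*9 + (10 + 71**2 + 2*71**3)) = sqrt(36 + (10 + 5041 + 2*357911)) = sqrt(36 + (10 + 5041 + 715822)) = sqrt(36 + 720873) = sqrt(720909) = 3*sqrt(80101)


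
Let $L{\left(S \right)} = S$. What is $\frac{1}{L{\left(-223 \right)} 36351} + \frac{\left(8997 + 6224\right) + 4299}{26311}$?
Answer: $\frac{158234422649}{213284148903} \approx 0.74189$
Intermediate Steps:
$\frac{1}{L{\left(-223 \right)} 36351} + \frac{\left(8997 + 6224\right) + 4299}{26311} = \frac{1}{\left(-223\right) 36351} + \frac{\left(8997 + 6224\right) + 4299}{26311} = \left(- \frac{1}{223}\right) \frac{1}{36351} + \left(15221 + 4299\right) \frac{1}{26311} = - \frac{1}{8106273} + 19520 \cdot \frac{1}{26311} = - \frac{1}{8106273} + \frac{19520}{26311} = \frac{158234422649}{213284148903}$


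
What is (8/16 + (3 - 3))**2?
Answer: 1/4 ≈ 0.25000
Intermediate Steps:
(8/16 + (3 - 3))**2 = (8*(1/16) + 0)**2 = (1/2 + 0)**2 = (1/2)**2 = 1/4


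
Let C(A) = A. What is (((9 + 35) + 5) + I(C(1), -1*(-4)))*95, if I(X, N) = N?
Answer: 5035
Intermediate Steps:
(((9 + 35) + 5) + I(C(1), -1*(-4)))*95 = (((9 + 35) + 5) - 1*(-4))*95 = ((44 + 5) + 4)*95 = (49 + 4)*95 = 53*95 = 5035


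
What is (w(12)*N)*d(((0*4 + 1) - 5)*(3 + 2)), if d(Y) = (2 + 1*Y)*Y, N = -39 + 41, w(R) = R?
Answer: 8640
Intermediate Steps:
N = 2
d(Y) = Y*(2 + Y) (d(Y) = (2 + Y)*Y = Y*(2 + Y))
(w(12)*N)*d(((0*4 + 1) - 5)*(3 + 2)) = (12*2)*((((0*4 + 1) - 5)*(3 + 2))*(2 + ((0*4 + 1) - 5)*(3 + 2))) = 24*((((0 + 1) - 5)*5)*(2 + ((0 + 1) - 5)*5)) = 24*(((1 - 5)*5)*(2 + (1 - 5)*5)) = 24*((-4*5)*(2 - 4*5)) = 24*(-20*(2 - 20)) = 24*(-20*(-18)) = 24*360 = 8640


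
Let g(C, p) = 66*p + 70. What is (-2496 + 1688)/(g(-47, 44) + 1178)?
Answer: -101/519 ≈ -0.19461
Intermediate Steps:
g(C, p) = 70 + 66*p
(-2496 + 1688)/(g(-47, 44) + 1178) = (-2496 + 1688)/((70 + 66*44) + 1178) = -808/((70 + 2904) + 1178) = -808/(2974 + 1178) = -808/4152 = -808*1/4152 = -101/519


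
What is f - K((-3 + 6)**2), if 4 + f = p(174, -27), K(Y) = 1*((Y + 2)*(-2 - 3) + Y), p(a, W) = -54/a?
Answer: 1209/29 ≈ 41.690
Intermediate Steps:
K(Y) = -10 - 4*Y (K(Y) = 1*((2 + Y)*(-5) + Y) = 1*((-10 - 5*Y) + Y) = 1*(-10 - 4*Y) = -10 - 4*Y)
f = -125/29 (f = -4 - 54/174 = -4 - 54*1/174 = -4 - 9/29 = -125/29 ≈ -4.3103)
f - K((-3 + 6)**2) = -125/29 - (-10 - 4*(-3 + 6)**2) = -125/29 - (-10 - 4*3**2) = -125/29 - (-10 - 4*9) = -125/29 - (-10 - 36) = -125/29 - 1*(-46) = -125/29 + 46 = 1209/29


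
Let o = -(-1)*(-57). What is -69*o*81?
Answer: 318573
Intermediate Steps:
o = -57 (o = -1*57 = -57)
-69*o*81 = -69*(-57)*81 = 3933*81 = 318573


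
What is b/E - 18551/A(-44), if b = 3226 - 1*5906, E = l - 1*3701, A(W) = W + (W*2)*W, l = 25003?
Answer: -202716221/40772028 ≈ -4.9719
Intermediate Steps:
A(W) = W + 2*W² (A(W) = W + (2*W)*W = W + 2*W²)
E = 21302 (E = 25003 - 1*3701 = 25003 - 3701 = 21302)
b = -2680 (b = 3226 - 5906 = -2680)
b/E - 18551/A(-44) = -2680/21302 - 18551*(-1/(44*(1 + 2*(-44)))) = -2680*1/21302 - 18551*(-1/(44*(1 - 88))) = -1340/10651 - 18551/((-44*(-87))) = -1340/10651 - 18551/3828 = -202716221/40772028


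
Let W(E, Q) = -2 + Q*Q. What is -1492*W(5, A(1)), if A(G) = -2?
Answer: -2984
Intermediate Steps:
W(E, Q) = -2 + Q²
-1492*W(5, A(1)) = -1492*(-2 + (-2)²) = -1492*(-2 + 4) = -1492*2 = -2984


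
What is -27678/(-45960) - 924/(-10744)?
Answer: 7079989/10287380 ≈ 0.68822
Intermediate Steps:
-27678/(-45960) - 924/(-10744) = -27678*(-1/45960) - 924*(-1/10744) = 4613/7660 + 231/2686 = 7079989/10287380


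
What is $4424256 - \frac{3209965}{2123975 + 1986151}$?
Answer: $\frac{18184246406291}{4110126} \approx 4.4243 \cdot 10^{6}$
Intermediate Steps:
$4424256 - \frac{3209965}{2123975 + 1986151} = 4424256 - \frac{3209965}{4110126} = \frac{18184246406291}{4110126}$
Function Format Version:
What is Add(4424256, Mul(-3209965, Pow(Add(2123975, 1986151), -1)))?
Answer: Rational(18184246406291, 4110126) ≈ 4.4243e+6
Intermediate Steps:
Add(4424256, Mul(-3209965, Pow(Add(2123975, 1986151), -1))) = Add(4424256, Mul(-3209965, Pow(4110126, -1))) = Add(4424256, Mul(-3209965, Rational(1, 4110126))) = Add(4424256, Rational(-3209965, 4110126)) = Rational(18184246406291, 4110126)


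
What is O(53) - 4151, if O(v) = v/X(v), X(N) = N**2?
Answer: -220002/53 ≈ -4151.0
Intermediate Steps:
O(v) = 1/v (O(v) = v/(v**2) = v/v**2 = 1/v)
O(53) - 4151 = 1/53 - 4151 = -220002/53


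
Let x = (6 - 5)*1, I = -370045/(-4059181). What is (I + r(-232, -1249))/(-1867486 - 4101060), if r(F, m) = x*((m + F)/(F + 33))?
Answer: -3042643008/2410627147822187 ≈ -1.2622e-6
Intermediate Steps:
I = 370045/4059181 (I = -370045*(-1/4059181) = 370045/4059181 ≈ 0.091162)
x = 1 (x = 1*1 = 1)
r(F, m) = (F + m)/(33 + F) (r(F, m) = 1*((m + F)/(F + 33)) = 1*((F + m)/(33 + F)) = (F + m)/(33 + F))
(I + r(-232, -1249))/(-1867486 - 4101060) = (370045/4059181 + (-232 - 1249)/(33 - 232))/(-1867486 - 4101060) = (370045/4059181 - 1481/(-199))/(-5968546) = (370045/4059181 - 1/199*(-1481))*(-1/5968546) = (370045/4059181 + 1481/199)*(-1/5968546) = (6085286016/807777019)*(-1/5968546) = -3042643008/2410627147822187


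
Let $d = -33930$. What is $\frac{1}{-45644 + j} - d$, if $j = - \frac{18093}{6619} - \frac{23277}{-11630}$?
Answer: $\frac{119219313576412540}{3513684457807} \approx 33930.0$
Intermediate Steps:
$j = - \frac{56351127}{76978970}$ ($j = \left(-18093\right) \frac{1}{6619} - - \frac{23277}{11630} = - \frac{18093}{6619} + \frac{23277}{11630} = - \frac{56351127}{76978970} \approx -0.73203$)
$\frac{1}{-45644 + j} - d = \frac{1}{-45644 - \frac{56351127}{76978970}} - -33930 = \frac{1}{- \frac{3513684457807}{76978970}} + 33930 = - \frac{76978970}{3513684457807} + 33930 = \frac{119219313576412540}{3513684457807}$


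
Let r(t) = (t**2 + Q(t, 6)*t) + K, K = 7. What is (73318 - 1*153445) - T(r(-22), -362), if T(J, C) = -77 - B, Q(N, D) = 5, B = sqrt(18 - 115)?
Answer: -80050 + I*sqrt(97) ≈ -80050.0 + 9.8489*I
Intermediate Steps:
B = I*sqrt(97) (B = sqrt(-97) = I*sqrt(97) ≈ 9.8489*I)
r(t) = 7 + t**2 + 5*t (r(t) = (t**2 + 5*t) + 7 = 7 + t**2 + 5*t)
T(J, C) = -77 - I*sqrt(97)
(73318 - 1*153445) - T(r(-22), -362) = (73318 - 1*153445) - (-77 - I*sqrt(97)) = (73318 - 153445) + (77 + I*sqrt(97)) = -80127 + (77 + I*sqrt(97)) = -80050 + I*sqrt(97)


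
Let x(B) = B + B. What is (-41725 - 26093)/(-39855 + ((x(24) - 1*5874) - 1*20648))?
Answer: 67818/66329 ≈ 1.0224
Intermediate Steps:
x(B) = 2*B
(-41725 - 26093)/(-39855 + ((x(24) - 1*5874) - 1*20648)) = (-41725 - 26093)/(-39855 + ((2*24 - 1*5874) - 1*20648)) = -67818/(-39855 + ((48 - 5874) - 20648)) = -67818/(-39855 + (-5826 - 20648)) = -67818/(-39855 - 26474) = -67818/(-66329) = -67818*(-1/66329) = 67818/66329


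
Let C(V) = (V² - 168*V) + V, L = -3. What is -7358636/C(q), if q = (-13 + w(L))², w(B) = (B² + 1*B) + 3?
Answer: 1839659/604 ≈ 3045.8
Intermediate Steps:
w(B) = 3 + B + B² (w(B) = (B² + B) + 3 = (B + B²) + 3 = 3 + B + B²)
q = 16 (q = (-13 + (3 - 3 + (-3)²))² = (-13 + (3 - 3 + 9))² = (-13 + 9)² = (-4)² = 16)
C(V) = V² - 167*V
-7358636/C(q) = -7358636*1/(16*(-167 + 16)) = -7358636/(16*(-151)) = -7358636/(-2416) = -7358636*(-1/2416) = 1839659/604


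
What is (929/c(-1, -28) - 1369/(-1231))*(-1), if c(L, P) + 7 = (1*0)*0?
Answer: 1134016/8617 ≈ 131.60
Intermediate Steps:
c(L, P) = -7 (c(L, P) = -7 + (1*0)*0 = -7 + 0*0 = -7 + 0 = -7)
(929/c(-1, -28) - 1369/(-1231))*(-1) = (929/(-7) - 1369/(-1231))*(-1) = (929*(-⅐) - 1369*(-1/1231))*(-1) = (-929/7 + 1369/1231)*(-1) = -1134016/8617*(-1) = 1134016/8617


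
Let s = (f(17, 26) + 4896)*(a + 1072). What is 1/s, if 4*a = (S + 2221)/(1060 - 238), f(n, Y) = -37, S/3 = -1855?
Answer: 411/2138805466 ≈ 1.9216e-7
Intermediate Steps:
S = -5565 (S = 3*(-1855) = -5565)
a = -418/411 (a = ((-5565 + 2221)/(1060 - 238))/4 = (-3344/822)/4 = (-3344*1/822)/4 = (¼)*(-1672/411) = -418/411 ≈ -1.0170)
s = 2138805466/411 (s = (-37 + 4896)*(-418/411 + 1072) = 4859*(440174/411) = 2138805466/411 ≈ 5.2039e+6)
1/s = 1/(2138805466/411) = 411/2138805466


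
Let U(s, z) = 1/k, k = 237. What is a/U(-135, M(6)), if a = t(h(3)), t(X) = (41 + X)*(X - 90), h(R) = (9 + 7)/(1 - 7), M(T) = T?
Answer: -2525630/3 ≈ -8.4188e+5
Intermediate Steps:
h(R) = -8/3 (h(R) = 16/(-6) = 16*(-⅙) = -8/3)
t(X) = (-90 + X)*(41 + X) (t(X) = (41 + X)*(-90 + X) = (-90 + X)*(41 + X))
U(s, z) = 1/237
a = -31970/9 (a = -3690 + (-8/3)² - 49*(-8/3) = -3690 + 64/9 + 392/3 = -31970/9 ≈ -3552.2)
a/U(-135, M(6)) = -31970/(9*1/237) = -31970/9*237 = -2525630/3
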